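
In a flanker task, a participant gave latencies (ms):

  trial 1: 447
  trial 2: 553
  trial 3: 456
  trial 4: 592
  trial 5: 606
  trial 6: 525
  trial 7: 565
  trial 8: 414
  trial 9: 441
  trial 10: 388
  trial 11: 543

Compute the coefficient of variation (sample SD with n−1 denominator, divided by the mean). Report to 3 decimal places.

0.151

n = 11, Σ = 5530, M = 502.7273
Σ(x−M)² = 57292.182; s = √(57292.182/10) = 75.6916
CV = 75.6916 / 502.7273 = 0.15056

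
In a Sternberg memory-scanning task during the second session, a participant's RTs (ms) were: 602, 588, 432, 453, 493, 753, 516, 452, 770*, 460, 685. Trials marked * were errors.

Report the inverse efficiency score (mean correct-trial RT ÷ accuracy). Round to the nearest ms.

Correct trials (n=10): 602, 588, 432, 453, 493, 753, 516, 452, 460, 685
Mean correct RT = 5434/10 = 543.4000 ms
Proportion correct = 10/11
IES = 543.4000 / (10/11) = 597.740 ms

598 ms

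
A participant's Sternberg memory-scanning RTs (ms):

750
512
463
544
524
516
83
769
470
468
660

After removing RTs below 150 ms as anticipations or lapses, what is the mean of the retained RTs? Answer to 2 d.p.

567.60 ms

Excluded: 83
Retained (n=10): Σ = 5676
Mean = 5676/10 = 567.6000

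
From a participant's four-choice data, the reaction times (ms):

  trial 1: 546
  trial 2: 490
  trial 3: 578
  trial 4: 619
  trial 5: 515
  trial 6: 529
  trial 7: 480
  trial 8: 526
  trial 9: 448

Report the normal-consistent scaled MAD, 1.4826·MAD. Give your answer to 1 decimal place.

53.4 ms

Sorted: 448, 480, 490, 515, 526, 529, 546, 578, 619 → median = 526
|x − 526| sorted: 0, 3, 11, 20, 36, 46, 52, 78, 93 → MAD = 36
Robust SD ≈ 1.4826 × 36 = 53.374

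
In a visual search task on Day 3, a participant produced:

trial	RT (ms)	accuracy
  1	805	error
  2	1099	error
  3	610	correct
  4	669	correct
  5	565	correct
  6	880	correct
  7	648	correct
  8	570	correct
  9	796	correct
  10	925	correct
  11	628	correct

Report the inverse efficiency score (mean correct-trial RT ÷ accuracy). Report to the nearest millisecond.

Correct trials (n=9): 610, 669, 565, 880, 648, 570, 796, 925, 628
Mean correct RT = 6291/9 = 699.0000 ms
Proportion correct = 9/11
IES = 699.0000 / (9/11) = 854.333 ms

854 ms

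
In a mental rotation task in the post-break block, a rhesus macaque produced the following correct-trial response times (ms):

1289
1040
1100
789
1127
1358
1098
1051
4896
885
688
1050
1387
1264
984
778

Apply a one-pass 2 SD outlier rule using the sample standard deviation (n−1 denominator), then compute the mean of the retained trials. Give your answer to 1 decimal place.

n = 16, ΣRT = 20784, M = 1299.000
Σ(x−M)² = 14426614.00; s = √(14426614.00/15) = 980.701
Cutoffs: 1299.000 ± 2·980.701 → [-662.4, 3260.4]
Outside: 4896 → excluded.
Retained (n=15): Σ = 15888, mean = 15888/15 = 1059.200

1059.2 ms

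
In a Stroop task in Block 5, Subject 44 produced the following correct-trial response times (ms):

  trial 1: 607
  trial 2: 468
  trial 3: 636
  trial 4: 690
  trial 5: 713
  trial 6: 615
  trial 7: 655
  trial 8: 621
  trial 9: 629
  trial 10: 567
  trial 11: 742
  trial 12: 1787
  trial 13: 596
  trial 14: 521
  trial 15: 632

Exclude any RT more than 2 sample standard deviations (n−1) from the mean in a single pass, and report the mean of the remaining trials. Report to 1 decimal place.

620.9 ms

n = 15, ΣRT = 10479, M = 698.600
Σ(x−M)² = 1335843.60; s = √(1335843.60/14) = 308.897
Cutoffs: 698.600 ± 2·308.897 → [80.8, 1316.4]
Outside: 1787 → excluded.
Retained (n=14): Σ = 8692, mean = 8692/14 = 620.857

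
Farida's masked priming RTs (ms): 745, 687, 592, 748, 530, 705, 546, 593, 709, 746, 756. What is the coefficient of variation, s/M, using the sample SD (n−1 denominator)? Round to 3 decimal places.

0.129

n = 11, Σ = 7357, M = 668.8182
Σ(x−M)² = 74889.636; s = √(74889.636/10) = 86.5388
CV = 86.5388 / 668.8182 = 0.12939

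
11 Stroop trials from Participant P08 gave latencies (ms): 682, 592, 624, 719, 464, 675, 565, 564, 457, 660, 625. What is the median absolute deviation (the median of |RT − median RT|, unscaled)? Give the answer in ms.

58 ms

Sorted: 457, 464, 564, 565, 592, 624, 625, 660, 675, 682, 719 → median = 624
|x − 624|: 58, 32, 0, 95, 160, 51, 59, 60, 167, 36, 1
Sorted deviations: 0, 1, 32, 36, 51, 58, 59, 60, 95, 160, 167 → MAD = 58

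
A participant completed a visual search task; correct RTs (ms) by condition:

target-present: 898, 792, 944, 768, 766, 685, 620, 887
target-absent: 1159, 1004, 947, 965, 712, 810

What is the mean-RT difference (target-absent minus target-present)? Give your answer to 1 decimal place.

137.8 ms

M(target-present) = 6360/8 = 795.000
M(target-absent) = 5597/6 = 932.833
Difference = 932.833 − 795.000 = 137.833 ms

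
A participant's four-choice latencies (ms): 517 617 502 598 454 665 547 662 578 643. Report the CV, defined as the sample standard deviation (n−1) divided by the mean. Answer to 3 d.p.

0.124

n = 10, Σ = 5783, M = 578.3000
Σ(x−M)² = 46604.100; s = √(46604.100/9) = 71.9599
CV = 71.9599 / 578.3000 = 0.12443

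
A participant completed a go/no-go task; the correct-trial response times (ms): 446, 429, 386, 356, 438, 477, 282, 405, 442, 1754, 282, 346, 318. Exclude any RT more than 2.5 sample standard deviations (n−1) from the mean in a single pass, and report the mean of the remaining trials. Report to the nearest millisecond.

384 ms

n = 13, ΣRT = 6361, M = 489.308
Σ(x−M)² = 1781368.77; s = √(1781368.77/12) = 385.289
Cutoffs: 489.308 ± 2.5·385.289 → [-473.9, 1452.5]
Outside: 1754 → excluded.
Retained (n=12): Σ = 4607, mean = 4607/12 = 383.917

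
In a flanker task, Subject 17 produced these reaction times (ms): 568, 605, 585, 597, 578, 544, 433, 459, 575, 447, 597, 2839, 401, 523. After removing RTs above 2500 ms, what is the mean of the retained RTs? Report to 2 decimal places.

Excluded: 2839
Retained (n=13): Σ = 6912
Mean = 6912/13 = 531.6923

531.69 ms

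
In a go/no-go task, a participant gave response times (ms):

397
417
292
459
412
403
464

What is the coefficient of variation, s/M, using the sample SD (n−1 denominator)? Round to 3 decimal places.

0.140

n = 7, Σ = 2844, M = 406.2857
Σ(x−M)² = 19415.429; s = √(19415.429/6) = 56.8850
CV = 56.8850 / 406.2857 = 0.14001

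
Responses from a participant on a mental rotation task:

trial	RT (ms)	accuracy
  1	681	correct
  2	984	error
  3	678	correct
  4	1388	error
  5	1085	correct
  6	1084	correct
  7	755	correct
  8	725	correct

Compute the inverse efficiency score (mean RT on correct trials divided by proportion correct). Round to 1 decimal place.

Correct trials (n=6): 681, 678, 1085, 1084, 755, 725
Mean correct RT = 5008/6 = 834.6667 ms
Proportion correct = 6/8
IES = 834.6667 / (6/8) = 1112.889 ms

1112.9 ms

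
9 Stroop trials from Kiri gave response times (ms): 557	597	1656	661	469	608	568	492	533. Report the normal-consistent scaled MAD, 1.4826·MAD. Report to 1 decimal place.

59.3 ms

Sorted: 469, 492, 533, 557, 568, 597, 608, 661, 1656 → median = 568
|x − 568| sorted: 0, 11, 29, 35, 40, 76, 93, 99, 1088 → MAD = 40
Robust SD ≈ 1.4826 × 40 = 59.304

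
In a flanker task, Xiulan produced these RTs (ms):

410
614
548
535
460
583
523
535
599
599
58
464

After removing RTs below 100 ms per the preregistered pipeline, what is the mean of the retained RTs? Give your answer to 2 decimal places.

Excluded: 58
Retained (n=11): Σ = 5870
Mean = 5870/11 = 533.6364

533.64 ms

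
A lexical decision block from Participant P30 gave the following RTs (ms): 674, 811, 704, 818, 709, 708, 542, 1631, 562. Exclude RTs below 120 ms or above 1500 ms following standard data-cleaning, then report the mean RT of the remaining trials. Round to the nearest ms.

Excluded: 1631
Retained (n=8): Σ = 5528
Mean = 5528/8 = 691.0000

691 ms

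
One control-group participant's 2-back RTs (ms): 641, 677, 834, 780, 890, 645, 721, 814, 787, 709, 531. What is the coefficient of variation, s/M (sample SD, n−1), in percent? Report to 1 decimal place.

14.2%

n = 11, Σ = 8029, M = 729.9091
Σ(x−M)² = 107298.909; s = √(107298.909/10) = 103.5852
CV = 103.5852 / 729.9091 = 0.14192 = 14.192%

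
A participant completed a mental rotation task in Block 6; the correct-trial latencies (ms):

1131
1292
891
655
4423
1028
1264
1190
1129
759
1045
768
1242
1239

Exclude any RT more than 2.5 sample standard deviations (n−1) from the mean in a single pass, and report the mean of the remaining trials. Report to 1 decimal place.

n = 14, ΣRT = 18056, M = 1289.714
Σ(x−M)² = 11128014.86; s = √(11128014.86/13) = 925.203
Cutoffs: 1289.714 ± 2.5·925.203 → [-1023.3, 3602.7]
Outside: 4423 → excluded.
Retained (n=13): Σ = 13633, mean = 13633/13 = 1048.692

1048.7 ms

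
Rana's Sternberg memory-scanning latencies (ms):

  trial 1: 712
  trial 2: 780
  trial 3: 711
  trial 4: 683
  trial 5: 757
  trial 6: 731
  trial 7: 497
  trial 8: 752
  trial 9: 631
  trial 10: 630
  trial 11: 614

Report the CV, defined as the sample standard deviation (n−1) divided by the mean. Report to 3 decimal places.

0.121

n = 11, Σ = 7498, M = 681.6364
Σ(x−M)² = 68424.545; s = √(68424.545/10) = 82.7191
CV = 82.7191 / 681.6364 = 0.12135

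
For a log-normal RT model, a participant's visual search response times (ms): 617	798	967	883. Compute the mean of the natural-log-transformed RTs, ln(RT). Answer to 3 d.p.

ln(RT): 6.4249, 6.6821, 6.8742, 6.7833
Σ ln(RT) = 26.7645
Mean = 26.7645/4 = 6.69113

6.691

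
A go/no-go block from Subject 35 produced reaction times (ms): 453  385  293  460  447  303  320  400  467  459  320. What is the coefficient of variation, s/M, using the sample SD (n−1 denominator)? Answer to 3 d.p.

0.180

n = 11, Σ = 4307, M = 391.5455
Σ(x−M)² = 49684.727; s = √(49684.727/10) = 70.4874
CV = 70.4874 / 391.5455 = 0.18002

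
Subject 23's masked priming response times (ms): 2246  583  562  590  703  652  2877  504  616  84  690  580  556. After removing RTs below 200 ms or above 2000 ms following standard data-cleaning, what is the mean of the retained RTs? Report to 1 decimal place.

Excluded: 84, 2246, 2877
Retained (n=10): Σ = 6036
Mean = 6036/10 = 603.6000

603.6 ms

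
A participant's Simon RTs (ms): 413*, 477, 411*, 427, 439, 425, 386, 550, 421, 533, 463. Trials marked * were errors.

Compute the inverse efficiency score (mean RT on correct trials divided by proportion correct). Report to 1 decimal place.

Correct trials (n=9): 477, 427, 439, 425, 386, 550, 421, 533, 463
Mean correct RT = 4121/9 = 457.8889 ms
Proportion correct = 9/11
IES = 457.8889 / (9/11) = 559.642 ms

559.6 ms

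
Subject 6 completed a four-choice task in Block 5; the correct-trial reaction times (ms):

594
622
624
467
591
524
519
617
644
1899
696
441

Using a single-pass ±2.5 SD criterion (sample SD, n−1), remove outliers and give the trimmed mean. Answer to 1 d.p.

n = 12, ΣRT = 8238, M = 686.500
Σ(x−M)² = 1665539.00; s = √(1665539.00/11) = 389.118
Cutoffs: 686.500 ± 2.5·389.118 → [-286.3, 1659.3]
Outside: 1899 → excluded.
Retained (n=11): Σ = 6339, mean = 6339/11 = 576.273

576.3 ms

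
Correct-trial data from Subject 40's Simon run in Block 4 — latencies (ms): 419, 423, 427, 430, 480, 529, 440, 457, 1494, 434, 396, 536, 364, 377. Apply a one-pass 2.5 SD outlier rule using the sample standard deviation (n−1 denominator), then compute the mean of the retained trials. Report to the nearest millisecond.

439 ms

n = 14, ΣRT = 7206, M = 514.714
Σ(x−M)² = 1064506.86; s = √(1064506.86/13) = 286.156
Cutoffs: 514.714 ± 2.5·286.156 → [-200.7, 1230.1]
Outside: 1494 → excluded.
Retained (n=13): Σ = 5712, mean = 5712/13 = 439.385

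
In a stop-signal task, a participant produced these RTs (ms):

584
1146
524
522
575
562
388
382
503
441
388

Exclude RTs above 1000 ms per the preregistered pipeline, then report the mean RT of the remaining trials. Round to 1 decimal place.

486.9 ms

Excluded: 1146
Retained (n=10): Σ = 4869
Mean = 4869/10 = 486.9000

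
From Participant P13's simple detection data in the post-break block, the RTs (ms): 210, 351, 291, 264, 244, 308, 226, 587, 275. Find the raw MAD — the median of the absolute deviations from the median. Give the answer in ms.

Sorted: 210, 226, 244, 264, 275, 291, 308, 351, 587 → median = 275
|x − 275|: 65, 76, 16, 11, 31, 33, 49, 312, 0
Sorted deviations: 0, 11, 16, 31, 33, 49, 65, 76, 312 → MAD = 33

33 ms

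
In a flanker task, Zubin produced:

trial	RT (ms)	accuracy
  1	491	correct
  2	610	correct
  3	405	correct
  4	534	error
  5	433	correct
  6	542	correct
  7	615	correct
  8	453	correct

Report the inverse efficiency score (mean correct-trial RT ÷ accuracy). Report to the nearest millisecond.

Correct trials (n=7): 491, 610, 405, 433, 542, 615, 453
Mean correct RT = 3549/7 = 507.0000 ms
Proportion correct = 7/8
IES = 507.0000 / (7/8) = 579.429 ms

579 ms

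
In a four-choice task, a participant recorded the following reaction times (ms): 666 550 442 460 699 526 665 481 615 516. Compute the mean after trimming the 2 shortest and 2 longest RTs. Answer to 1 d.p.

558.8 ms

Sorted: 442, 460, 481, 516, 526, 550, 615, 665, 666, 699
Drop lowest 2 (442, 460) and highest 2 (666, 699)
Remaining (n=6): Σ = 3353, mean = 3353/6 = 558.833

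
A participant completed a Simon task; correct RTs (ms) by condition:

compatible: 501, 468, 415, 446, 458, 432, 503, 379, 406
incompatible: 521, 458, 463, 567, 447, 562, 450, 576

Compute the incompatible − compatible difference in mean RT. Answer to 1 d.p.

M(compatible) = 4008/9 = 445.333
M(incompatible) = 4044/8 = 505.500
Difference = 505.500 − 445.333 = 60.167 ms

60.2 ms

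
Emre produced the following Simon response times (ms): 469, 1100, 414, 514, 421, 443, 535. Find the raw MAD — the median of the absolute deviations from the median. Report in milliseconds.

Sorted: 414, 421, 443, 469, 514, 535, 1100 → median = 469
|x − 469|: 0, 631, 55, 45, 48, 26, 66
Sorted deviations: 0, 26, 45, 48, 55, 66, 631 → MAD = 48

48 ms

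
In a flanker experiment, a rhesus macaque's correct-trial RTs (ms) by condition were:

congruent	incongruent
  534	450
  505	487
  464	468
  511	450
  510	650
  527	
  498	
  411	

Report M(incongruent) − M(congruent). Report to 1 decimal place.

6.0 ms

M(congruent) = 3960/8 = 495.000
M(incongruent) = 2505/5 = 501.000
Difference = 501.000 − 495.000 = 6.000 ms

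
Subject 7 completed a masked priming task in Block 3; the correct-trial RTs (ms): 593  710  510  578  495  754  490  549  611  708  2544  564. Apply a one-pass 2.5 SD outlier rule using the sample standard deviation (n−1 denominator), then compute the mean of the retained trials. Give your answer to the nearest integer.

n = 12, ΣRT = 9106, M = 758.833
Σ(x−M)² = 3559655.67; s = √(3559655.67/11) = 568.863
Cutoffs: 758.833 ± 2.5·568.863 → [-663.3, 2181.0]
Outside: 2544 → excluded.
Retained (n=11): Σ = 6562, mean = 6562/11 = 596.545

597 ms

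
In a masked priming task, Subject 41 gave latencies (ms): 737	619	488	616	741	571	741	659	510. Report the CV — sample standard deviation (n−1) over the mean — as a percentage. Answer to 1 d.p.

n = 9, Σ = 5682, M = 631.3333
Σ(x−M)² = 75278.000; s = √(75278.000/8) = 97.0039
CV = 97.0039 / 631.3333 = 0.15365 = 15.365%

15.4%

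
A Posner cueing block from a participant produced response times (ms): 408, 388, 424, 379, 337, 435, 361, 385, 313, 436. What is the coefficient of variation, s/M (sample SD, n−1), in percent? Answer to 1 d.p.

n = 10, Σ = 3866, M = 386.6000
Σ(x−M)² = 15234.400; s = √(15234.400/9) = 41.1426
CV = 41.1426 / 386.6000 = 0.10642 = 10.642%

10.6%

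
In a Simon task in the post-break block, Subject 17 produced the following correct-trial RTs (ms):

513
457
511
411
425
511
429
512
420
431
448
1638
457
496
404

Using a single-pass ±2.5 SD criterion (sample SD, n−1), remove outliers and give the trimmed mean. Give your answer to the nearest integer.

459 ms

n = 15, ΣRT = 8063, M = 537.533
Σ(x−M)² = 1319849.73; s = √(1319849.73/14) = 307.042
Cutoffs: 537.533 ± 2.5·307.042 → [-230.1, 1305.1]
Outside: 1638 → excluded.
Retained (n=14): Σ = 6425, mean = 6425/14 = 458.929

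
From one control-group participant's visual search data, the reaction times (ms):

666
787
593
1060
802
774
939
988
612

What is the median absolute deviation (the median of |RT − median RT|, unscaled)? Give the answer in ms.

152 ms

Sorted: 593, 612, 666, 774, 787, 802, 939, 988, 1060 → median = 787
|x − 787|: 121, 0, 194, 273, 15, 13, 152, 201, 175
Sorted deviations: 0, 13, 15, 121, 152, 175, 194, 201, 273 → MAD = 152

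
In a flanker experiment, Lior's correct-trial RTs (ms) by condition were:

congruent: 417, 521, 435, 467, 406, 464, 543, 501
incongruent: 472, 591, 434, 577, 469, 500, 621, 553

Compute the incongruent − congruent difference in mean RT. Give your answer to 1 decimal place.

M(congruent) = 3754/8 = 469.250
M(incongruent) = 4217/8 = 527.125
Difference = 527.125 − 469.250 = 57.875 ms

57.9 ms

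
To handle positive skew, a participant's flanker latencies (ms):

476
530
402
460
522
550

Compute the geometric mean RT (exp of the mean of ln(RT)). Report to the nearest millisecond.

ln(RT): 6.1654, 6.2729, 5.9965, 6.1312, 6.2577, 6.3099
Mean ln(RT) = 37.1336/6 = 6.18893
Geometric mean = exp(6.18893) = 487.32 ms

487 ms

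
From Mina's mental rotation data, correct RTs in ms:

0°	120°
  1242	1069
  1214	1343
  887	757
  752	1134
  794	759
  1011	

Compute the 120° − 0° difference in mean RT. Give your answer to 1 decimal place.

M(0°) = 5900/6 = 983.333
M(120°) = 5062/5 = 1012.400
Difference = 1012.400 − 983.333 = 29.067 ms

29.1 ms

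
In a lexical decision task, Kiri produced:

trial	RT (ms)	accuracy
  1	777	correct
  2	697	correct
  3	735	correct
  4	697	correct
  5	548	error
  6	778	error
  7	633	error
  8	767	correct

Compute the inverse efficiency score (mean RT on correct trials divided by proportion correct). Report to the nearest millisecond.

1175 ms

Correct trials (n=5): 777, 697, 735, 697, 767
Mean correct RT = 3673/5 = 734.6000 ms
Proportion correct = 5/8
IES = 734.6000 / (5/8) = 1175.360 ms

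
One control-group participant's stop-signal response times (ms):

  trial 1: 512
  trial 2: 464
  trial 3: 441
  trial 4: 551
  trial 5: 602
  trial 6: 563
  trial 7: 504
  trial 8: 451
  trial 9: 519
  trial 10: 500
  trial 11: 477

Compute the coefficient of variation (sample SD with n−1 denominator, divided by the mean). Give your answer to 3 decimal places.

n = 11, Σ = 5584, M = 507.6364
Σ(x−M)² = 24560.545; s = √(24560.545/10) = 49.5586
CV = 49.5586 / 507.6364 = 0.09763

0.098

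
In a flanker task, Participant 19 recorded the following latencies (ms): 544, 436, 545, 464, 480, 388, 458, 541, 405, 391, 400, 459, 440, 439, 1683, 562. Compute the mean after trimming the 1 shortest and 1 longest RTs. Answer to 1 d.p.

Sorted: 388, 391, 400, 405, 436, 439, 440, 458, 459, 464, 480, 541, 544, 545, 562, 1683
Drop lowest 1 (388) and highest 1 (1683)
Remaining (n=14): Σ = 6564, mean = 6564/14 = 468.857

468.9 ms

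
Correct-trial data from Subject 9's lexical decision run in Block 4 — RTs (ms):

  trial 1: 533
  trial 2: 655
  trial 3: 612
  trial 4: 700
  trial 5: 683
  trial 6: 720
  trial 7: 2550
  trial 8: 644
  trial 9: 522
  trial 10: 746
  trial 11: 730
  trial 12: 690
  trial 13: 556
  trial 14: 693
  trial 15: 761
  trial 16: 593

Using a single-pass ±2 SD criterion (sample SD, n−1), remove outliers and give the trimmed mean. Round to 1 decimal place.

655.9 ms

n = 16, ΣRT = 12388, M = 774.250
Σ(x−M)² = 3446529.00; s = √(3446529.00/15) = 479.342
Cutoffs: 774.250 ± 2·479.342 → [-184.4, 1732.9]
Outside: 2550 → excluded.
Retained (n=15): Σ = 9838, mean = 9838/15 = 655.867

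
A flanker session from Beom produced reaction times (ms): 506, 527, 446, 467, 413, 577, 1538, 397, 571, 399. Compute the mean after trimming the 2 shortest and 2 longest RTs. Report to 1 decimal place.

Sorted: 397, 399, 413, 446, 467, 506, 527, 571, 577, 1538
Drop lowest 2 (397, 399) and highest 2 (577, 1538)
Remaining (n=6): Σ = 2930, mean = 2930/6 = 488.333

488.3 ms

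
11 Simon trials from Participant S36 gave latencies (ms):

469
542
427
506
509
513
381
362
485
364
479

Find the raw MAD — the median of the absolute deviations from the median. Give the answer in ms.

Sorted: 362, 364, 381, 427, 469, 479, 485, 506, 509, 513, 542 → median = 479
|x − 479|: 10, 63, 52, 27, 30, 34, 98, 117, 6, 115, 0
Sorted deviations: 0, 6, 10, 27, 30, 34, 52, 63, 98, 115, 117 → MAD = 34

34 ms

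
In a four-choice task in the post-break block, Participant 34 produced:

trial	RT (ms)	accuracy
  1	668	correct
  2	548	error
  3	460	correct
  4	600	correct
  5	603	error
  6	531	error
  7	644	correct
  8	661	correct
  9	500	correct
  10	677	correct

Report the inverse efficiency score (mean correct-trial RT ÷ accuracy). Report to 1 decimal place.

859.2 ms

Correct trials (n=7): 668, 460, 600, 644, 661, 500, 677
Mean correct RT = 4210/7 = 601.4286 ms
Proportion correct = 7/10
IES = 601.4286 / (7/10) = 859.184 ms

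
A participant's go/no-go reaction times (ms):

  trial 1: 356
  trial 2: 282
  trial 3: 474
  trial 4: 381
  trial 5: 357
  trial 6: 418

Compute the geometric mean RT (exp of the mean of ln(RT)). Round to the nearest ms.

ln(RT): 5.8749, 5.6419, 6.1612, 5.9428, 5.8777, 6.0355
Mean ln(RT) = 35.5341/6 = 5.92234
Geometric mean = exp(5.92234) = 373.29 ms

373 ms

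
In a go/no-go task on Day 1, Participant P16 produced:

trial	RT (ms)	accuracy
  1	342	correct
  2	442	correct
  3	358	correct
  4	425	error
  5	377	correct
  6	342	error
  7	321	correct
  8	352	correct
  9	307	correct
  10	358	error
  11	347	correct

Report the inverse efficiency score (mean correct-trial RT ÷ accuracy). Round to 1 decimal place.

489.2 ms

Correct trials (n=8): 342, 442, 358, 377, 321, 352, 307, 347
Mean correct RT = 2846/8 = 355.7500 ms
Proportion correct = 8/11
IES = 355.7500 / (8/11) = 489.156 ms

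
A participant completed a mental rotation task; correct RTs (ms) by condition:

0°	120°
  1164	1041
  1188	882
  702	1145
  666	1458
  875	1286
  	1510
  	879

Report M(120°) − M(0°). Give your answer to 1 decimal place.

252.6 ms

M(0°) = 4595/5 = 919.000
M(120°) = 8201/7 = 1171.571
Difference = 1171.571 − 919.000 = 252.571 ms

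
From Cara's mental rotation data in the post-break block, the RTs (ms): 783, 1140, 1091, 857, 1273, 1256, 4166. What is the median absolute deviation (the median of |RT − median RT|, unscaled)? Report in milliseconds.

Sorted: 783, 857, 1091, 1140, 1256, 1273, 4166 → median = 1140
|x − 1140|: 357, 0, 49, 283, 133, 116, 3026
Sorted deviations: 0, 49, 116, 133, 283, 357, 3026 → MAD = 133

133 ms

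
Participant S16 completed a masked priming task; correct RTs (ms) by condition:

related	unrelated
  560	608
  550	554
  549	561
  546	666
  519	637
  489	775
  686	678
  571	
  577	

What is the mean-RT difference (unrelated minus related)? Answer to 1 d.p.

79.1 ms

M(related) = 5047/9 = 560.778
M(unrelated) = 4479/7 = 639.857
Difference = 639.857 − 560.778 = 79.079 ms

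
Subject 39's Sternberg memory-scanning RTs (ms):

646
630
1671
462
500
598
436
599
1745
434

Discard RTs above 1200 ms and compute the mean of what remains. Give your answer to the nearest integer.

Excluded: 1671, 1745
Retained (n=8): Σ = 4305
Mean = 4305/8 = 538.1250

538 ms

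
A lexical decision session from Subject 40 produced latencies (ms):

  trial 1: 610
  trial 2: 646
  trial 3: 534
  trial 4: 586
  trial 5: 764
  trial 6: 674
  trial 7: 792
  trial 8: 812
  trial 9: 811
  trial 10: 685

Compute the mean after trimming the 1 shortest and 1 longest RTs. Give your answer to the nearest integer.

696 ms

Sorted: 534, 586, 610, 646, 674, 685, 764, 792, 811, 812
Drop lowest 1 (534) and highest 1 (812)
Remaining (n=8): Σ = 5568, mean = 5568/8 = 696.000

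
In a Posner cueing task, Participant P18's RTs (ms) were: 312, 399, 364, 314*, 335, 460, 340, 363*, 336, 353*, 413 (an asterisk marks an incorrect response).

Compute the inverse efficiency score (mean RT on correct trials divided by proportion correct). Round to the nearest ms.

509 ms

Correct trials (n=8): 312, 399, 364, 335, 460, 340, 336, 413
Mean correct RT = 2959/8 = 369.8750 ms
Proportion correct = 8/11
IES = 369.8750 / (8/11) = 508.578 ms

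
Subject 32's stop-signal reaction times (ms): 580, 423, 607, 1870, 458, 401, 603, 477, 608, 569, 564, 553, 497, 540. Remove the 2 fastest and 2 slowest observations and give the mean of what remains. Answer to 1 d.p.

Sorted: 401, 423, 458, 477, 497, 540, 553, 564, 569, 580, 603, 607, 608, 1870
Drop lowest 2 (401, 423) and highest 2 (608, 1870)
Remaining (n=10): Σ = 5448, mean = 5448/10 = 544.800

544.8 ms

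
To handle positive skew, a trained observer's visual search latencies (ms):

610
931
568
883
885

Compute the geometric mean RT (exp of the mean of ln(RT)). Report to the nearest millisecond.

ln(RT): 6.4135, 6.8363, 6.3421, 6.7833, 6.7856
Mean ln(RT) = 33.1608/5 = 6.63215
Geometric mean = exp(6.63215) = 759.11 ms

759 ms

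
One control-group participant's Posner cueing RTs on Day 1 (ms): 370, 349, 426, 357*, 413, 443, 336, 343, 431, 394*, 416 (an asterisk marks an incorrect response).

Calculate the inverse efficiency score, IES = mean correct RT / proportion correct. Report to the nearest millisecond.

479 ms

Correct trials (n=9): 370, 349, 426, 413, 443, 336, 343, 431, 416
Mean correct RT = 3527/9 = 391.8889 ms
Proportion correct = 9/11
IES = 391.8889 / (9/11) = 478.975 ms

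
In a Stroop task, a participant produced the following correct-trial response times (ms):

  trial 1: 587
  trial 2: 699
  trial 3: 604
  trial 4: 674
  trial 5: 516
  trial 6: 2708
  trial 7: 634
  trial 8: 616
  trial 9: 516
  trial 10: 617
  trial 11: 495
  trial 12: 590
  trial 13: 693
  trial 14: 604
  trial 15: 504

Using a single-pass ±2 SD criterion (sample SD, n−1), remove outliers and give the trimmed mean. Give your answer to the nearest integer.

596 ms

n = 15, ΣRT = 11057, M = 737.133
Σ(x−M)² = 4221861.73; s = √(4221861.73/14) = 549.146
Cutoffs: 737.133 ± 2·549.146 → [-361.2, 1835.4]
Outside: 2708 → excluded.
Retained (n=14): Σ = 8349, mean = 8349/14 = 596.357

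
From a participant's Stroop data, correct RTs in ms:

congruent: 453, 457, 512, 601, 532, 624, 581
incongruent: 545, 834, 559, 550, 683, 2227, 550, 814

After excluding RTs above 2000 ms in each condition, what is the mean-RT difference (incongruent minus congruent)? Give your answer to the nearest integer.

incongruent: exclude 2227
M(congruent) = 3760/7 = 537.143
M(incongruent) = 4535/7 = 647.857
Difference = 647.857 − 537.143 = 110.714 ms

111 ms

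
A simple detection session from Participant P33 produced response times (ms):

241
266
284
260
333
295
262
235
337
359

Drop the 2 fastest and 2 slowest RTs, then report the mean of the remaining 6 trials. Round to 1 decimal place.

283.3 ms

Sorted: 235, 241, 260, 262, 266, 284, 295, 333, 337, 359
Drop lowest 2 (235, 241) and highest 2 (337, 359)
Remaining (n=6): Σ = 1700, mean = 1700/6 = 283.333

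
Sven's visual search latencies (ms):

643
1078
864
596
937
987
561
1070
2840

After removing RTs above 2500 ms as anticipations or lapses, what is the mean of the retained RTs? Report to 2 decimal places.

842.00 ms

Excluded: 2840
Retained (n=8): Σ = 6736
Mean = 6736/8 = 842.0000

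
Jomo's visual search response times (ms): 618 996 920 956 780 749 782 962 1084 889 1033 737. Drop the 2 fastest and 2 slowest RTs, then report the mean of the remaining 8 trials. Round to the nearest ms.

879 ms

Sorted: 618, 737, 749, 780, 782, 889, 920, 956, 962, 996, 1033, 1084
Drop lowest 2 (618, 737) and highest 2 (1033, 1084)
Remaining (n=8): Σ = 7034, mean = 7034/8 = 879.250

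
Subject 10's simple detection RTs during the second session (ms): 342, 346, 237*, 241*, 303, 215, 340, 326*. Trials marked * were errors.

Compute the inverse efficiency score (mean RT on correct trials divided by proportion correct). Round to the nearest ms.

Correct trials (n=5): 342, 346, 303, 215, 340
Mean correct RT = 1546/5 = 309.2000 ms
Proportion correct = 5/8
IES = 309.2000 / (5/8) = 494.720 ms

495 ms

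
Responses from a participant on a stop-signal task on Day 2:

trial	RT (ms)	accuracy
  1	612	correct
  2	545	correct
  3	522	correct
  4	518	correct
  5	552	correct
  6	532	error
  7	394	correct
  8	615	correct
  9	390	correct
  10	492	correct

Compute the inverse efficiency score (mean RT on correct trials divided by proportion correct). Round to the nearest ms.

Correct trials (n=9): 612, 545, 522, 518, 552, 394, 615, 390, 492
Mean correct RT = 4640/9 = 515.5556 ms
Proportion correct = 9/10
IES = 515.5556 / (9/10) = 572.840 ms

573 ms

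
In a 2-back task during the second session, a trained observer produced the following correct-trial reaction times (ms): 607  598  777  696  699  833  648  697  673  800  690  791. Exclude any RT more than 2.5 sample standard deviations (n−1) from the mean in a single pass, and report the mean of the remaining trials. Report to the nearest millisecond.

n = 12, ΣRT = 8509, M = 709.083
Σ(x−M)² = 63520.92; s = √(63520.92/11) = 75.991
Cutoffs: 709.083 ± 2.5·75.991 → [519.1, 899.1]
No RTs fall outside the cutoffs; all 12 retained. Mean = 8509/12 = 709.083

709 ms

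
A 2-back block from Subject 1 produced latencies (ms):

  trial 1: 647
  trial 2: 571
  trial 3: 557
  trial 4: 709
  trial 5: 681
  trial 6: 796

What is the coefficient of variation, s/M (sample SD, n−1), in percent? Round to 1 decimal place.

n = 6, Σ = 3961, M = 660.1667
Σ(x−M)² = 40036.833; s = √(40036.833/5) = 89.4839
CV = 89.4839 / 660.1667 = 0.13555 = 13.555%

13.6%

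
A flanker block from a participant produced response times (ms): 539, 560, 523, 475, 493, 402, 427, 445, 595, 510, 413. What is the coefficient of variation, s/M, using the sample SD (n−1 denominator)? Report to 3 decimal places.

n = 11, Σ = 5382, M = 489.2727
Σ(x−M)² = 39710.182; s = √(39710.182/10) = 63.0160
CV = 63.0160 / 489.2727 = 0.12880

0.129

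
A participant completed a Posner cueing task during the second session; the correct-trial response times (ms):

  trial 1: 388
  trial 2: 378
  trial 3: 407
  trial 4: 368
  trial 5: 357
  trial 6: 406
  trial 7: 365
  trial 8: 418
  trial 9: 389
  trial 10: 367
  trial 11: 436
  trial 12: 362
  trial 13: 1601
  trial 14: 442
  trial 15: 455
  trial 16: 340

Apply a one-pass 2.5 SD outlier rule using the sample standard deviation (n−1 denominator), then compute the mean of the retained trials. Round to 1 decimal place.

391.9 ms

n = 16, ΣRT = 7479, M = 467.438
Σ(x−M)² = 1387109.94; s = √(1387109.94/15) = 304.095
Cutoffs: 467.438 ± 2.5·304.095 → [-292.8, 1227.7]
Outside: 1601 → excluded.
Retained (n=15): Σ = 5878, mean = 5878/15 = 391.867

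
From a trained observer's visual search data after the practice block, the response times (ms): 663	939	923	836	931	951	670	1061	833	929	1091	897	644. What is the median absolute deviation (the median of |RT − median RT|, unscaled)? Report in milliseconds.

87 ms

Sorted: 644, 663, 670, 833, 836, 897, 923, 929, 931, 939, 951, 1061, 1091 → median = 923
|x − 923|: 260, 16, 0, 87, 8, 28, 253, 138, 90, 6, 168, 26, 279
Sorted deviations: 0, 6, 8, 16, 26, 28, 87, 90, 138, 168, 253, 260, 279 → MAD = 87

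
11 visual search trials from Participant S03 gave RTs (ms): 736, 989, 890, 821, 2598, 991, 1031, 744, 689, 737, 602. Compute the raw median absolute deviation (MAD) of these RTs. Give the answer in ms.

132 ms

Sorted: 602, 689, 736, 737, 744, 821, 890, 989, 991, 1031, 2598 → median = 821
|x − 821|: 85, 168, 69, 0, 1777, 170, 210, 77, 132, 84, 219
Sorted deviations: 0, 69, 77, 84, 85, 132, 168, 170, 210, 219, 1777 → MAD = 132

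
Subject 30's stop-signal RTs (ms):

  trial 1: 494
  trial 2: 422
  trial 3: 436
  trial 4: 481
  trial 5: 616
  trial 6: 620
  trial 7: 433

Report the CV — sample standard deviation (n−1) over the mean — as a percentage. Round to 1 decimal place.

16.9%

n = 7, Σ = 3502, M = 500.2857
Σ(x−M)² = 42921.429; s = √(42921.429/6) = 84.5788
CV = 84.5788 / 500.2857 = 0.16906 = 16.906%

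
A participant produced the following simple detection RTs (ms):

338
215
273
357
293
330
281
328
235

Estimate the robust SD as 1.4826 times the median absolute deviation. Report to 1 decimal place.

54.9 ms

Sorted: 215, 235, 273, 281, 293, 328, 330, 338, 357 → median = 293
|x − 293| sorted: 0, 12, 20, 35, 37, 45, 58, 64, 78 → MAD = 37
Robust SD ≈ 1.4826 × 37 = 54.856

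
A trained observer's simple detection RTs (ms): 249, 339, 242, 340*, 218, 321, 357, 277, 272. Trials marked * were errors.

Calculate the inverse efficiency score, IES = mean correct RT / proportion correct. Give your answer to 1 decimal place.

Correct trials (n=8): 249, 339, 242, 218, 321, 357, 277, 272
Mean correct RT = 2275/8 = 284.3750 ms
Proportion correct = 8/9
IES = 284.3750 / (8/9) = 319.922 ms

319.9 ms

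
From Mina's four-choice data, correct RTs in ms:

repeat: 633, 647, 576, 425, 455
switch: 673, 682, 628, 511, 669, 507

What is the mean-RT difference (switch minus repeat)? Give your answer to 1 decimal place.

M(repeat) = 2736/5 = 547.200
M(switch) = 3670/6 = 611.667
Difference = 611.667 − 547.200 = 64.467 ms

64.5 ms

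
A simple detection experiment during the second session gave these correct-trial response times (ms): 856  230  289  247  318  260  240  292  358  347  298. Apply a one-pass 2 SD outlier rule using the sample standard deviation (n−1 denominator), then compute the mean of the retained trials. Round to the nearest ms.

n = 11, ΣRT = 3735, M = 339.545
Σ(x−M)² = 310928.73; s = √(310928.73/10) = 176.332
Cutoffs: 339.545 ± 2·176.332 → [-13.1, 692.2]
Outside: 856 → excluded.
Retained (n=10): Σ = 2879, mean = 2879/10 = 287.900

288 ms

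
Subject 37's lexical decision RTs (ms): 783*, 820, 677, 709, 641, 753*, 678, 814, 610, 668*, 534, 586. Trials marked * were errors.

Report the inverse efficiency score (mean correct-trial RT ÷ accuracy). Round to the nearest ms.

Correct trials (n=9): 820, 677, 709, 641, 678, 814, 610, 534, 586
Mean correct RT = 6069/9 = 674.3333 ms
Proportion correct = 9/12
IES = 674.3333 / (9/12) = 899.111 ms

899 ms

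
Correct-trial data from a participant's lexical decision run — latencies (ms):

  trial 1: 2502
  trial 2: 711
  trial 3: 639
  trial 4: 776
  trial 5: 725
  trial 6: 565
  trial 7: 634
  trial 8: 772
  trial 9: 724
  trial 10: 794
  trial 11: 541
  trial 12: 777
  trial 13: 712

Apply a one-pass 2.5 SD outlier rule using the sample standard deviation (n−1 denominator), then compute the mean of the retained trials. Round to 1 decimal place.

697.5 ms

n = 13, ΣRT = 10872, M = 836.308
Σ(x−M)² = 3084440.77; s = √(3084440.77/12) = 506.988
Cutoffs: 836.308 ± 2.5·506.988 → [-431.2, 2103.8]
Outside: 2502 → excluded.
Retained (n=12): Σ = 8370, mean = 8370/12 = 697.500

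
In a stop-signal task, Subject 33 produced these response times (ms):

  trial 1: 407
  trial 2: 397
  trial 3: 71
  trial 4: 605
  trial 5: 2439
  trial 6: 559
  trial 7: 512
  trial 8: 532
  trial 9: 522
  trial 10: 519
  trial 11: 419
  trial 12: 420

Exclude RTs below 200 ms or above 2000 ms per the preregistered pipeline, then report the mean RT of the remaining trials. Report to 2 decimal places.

489.20 ms

Excluded: 71, 2439
Retained (n=10): Σ = 4892
Mean = 4892/10 = 489.2000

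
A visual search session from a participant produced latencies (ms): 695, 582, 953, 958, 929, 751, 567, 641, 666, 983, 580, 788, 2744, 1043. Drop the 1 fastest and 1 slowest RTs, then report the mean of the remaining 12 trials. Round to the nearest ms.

Sorted: 567, 580, 582, 641, 666, 695, 751, 788, 929, 953, 958, 983, 1043, 2744
Drop lowest 1 (567) and highest 1 (2744)
Remaining (n=12): Σ = 9569, mean = 9569/12 = 797.417

797 ms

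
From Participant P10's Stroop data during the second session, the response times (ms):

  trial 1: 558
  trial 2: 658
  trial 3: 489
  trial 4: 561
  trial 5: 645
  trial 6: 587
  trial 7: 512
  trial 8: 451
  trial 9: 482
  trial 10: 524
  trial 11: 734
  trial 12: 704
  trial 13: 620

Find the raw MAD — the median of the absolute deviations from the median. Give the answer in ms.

Sorted: 451, 482, 489, 512, 524, 558, 561, 587, 620, 645, 658, 704, 734 → median = 561
|x − 561|: 3, 97, 72, 0, 84, 26, 49, 110, 79, 37, 173, 143, 59
Sorted deviations: 0, 3, 26, 37, 49, 59, 72, 79, 84, 97, 110, 143, 173 → MAD = 72

72 ms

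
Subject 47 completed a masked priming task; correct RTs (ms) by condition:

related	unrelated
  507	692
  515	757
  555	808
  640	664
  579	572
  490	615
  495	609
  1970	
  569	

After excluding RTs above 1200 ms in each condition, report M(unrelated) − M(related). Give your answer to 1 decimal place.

related: exclude 1970
M(related) = 4350/8 = 543.750
M(unrelated) = 4717/7 = 673.857
Difference = 673.857 − 543.750 = 130.107 ms

130.1 ms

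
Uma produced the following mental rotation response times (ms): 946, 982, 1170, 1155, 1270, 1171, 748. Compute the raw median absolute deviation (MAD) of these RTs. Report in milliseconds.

115 ms

Sorted: 748, 946, 982, 1155, 1170, 1171, 1270 → median = 1155
|x − 1155|: 209, 173, 15, 0, 115, 16, 407
Sorted deviations: 0, 15, 16, 115, 173, 209, 407 → MAD = 115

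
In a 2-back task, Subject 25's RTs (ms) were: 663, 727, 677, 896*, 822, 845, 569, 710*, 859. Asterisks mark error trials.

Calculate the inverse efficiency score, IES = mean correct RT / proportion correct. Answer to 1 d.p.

Correct trials (n=7): 663, 727, 677, 822, 845, 569, 859
Mean correct RT = 5162/7 = 737.4286 ms
Proportion correct = 7/9
IES = 737.4286 / (7/9) = 948.122 ms

948.1 ms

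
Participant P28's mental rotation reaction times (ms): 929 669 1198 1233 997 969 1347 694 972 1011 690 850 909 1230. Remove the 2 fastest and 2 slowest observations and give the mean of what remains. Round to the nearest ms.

Sorted: 669, 690, 694, 850, 909, 929, 969, 972, 997, 1011, 1198, 1230, 1233, 1347
Drop lowest 2 (669, 690) and highest 2 (1233, 1347)
Remaining (n=10): Σ = 9759, mean = 9759/10 = 975.900

976 ms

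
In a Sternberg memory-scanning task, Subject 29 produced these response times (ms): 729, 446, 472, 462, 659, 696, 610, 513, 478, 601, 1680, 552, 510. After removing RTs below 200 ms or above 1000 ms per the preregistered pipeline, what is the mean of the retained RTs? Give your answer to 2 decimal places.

Excluded: 1680
Retained (n=12): Σ = 6728
Mean = 6728/12 = 560.6667

560.67 ms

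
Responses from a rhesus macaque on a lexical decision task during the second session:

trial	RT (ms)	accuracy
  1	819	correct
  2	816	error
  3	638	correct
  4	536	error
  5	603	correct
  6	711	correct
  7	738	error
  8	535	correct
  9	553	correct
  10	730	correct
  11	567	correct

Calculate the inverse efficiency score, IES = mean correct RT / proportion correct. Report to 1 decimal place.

Correct trials (n=8): 819, 638, 603, 711, 535, 553, 730, 567
Mean correct RT = 5156/8 = 644.5000 ms
Proportion correct = 8/11
IES = 644.5000 / (8/11) = 886.188 ms

886.2 ms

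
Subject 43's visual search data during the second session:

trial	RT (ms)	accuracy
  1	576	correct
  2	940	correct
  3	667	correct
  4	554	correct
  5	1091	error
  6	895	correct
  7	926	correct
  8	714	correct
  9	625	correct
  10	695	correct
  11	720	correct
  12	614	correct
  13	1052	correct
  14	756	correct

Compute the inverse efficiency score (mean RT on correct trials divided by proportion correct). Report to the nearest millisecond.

Correct trials (n=13): 576, 940, 667, 554, 895, 926, 714, 625, 695, 720, 614, 1052, 756
Mean correct RT = 9734/13 = 748.7692 ms
Proportion correct = 13/14
IES = 748.7692 / (13/14) = 806.367 ms

806 ms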